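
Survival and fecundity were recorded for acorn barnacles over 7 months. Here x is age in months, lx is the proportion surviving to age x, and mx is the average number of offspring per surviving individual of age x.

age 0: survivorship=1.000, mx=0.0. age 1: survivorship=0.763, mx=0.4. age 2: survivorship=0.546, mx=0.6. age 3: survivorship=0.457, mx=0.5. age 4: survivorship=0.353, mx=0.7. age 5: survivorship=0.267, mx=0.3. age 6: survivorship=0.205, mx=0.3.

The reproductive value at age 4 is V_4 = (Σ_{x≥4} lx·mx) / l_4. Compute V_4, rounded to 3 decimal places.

1.101

lx·mx for x ≥ 4: 0.2471, 0.0801, 0.0615 → sum = 0.3887
V_4 = 0.3887 / l_4 = 0.3887 / 0.353 = 1.101133… → 1.101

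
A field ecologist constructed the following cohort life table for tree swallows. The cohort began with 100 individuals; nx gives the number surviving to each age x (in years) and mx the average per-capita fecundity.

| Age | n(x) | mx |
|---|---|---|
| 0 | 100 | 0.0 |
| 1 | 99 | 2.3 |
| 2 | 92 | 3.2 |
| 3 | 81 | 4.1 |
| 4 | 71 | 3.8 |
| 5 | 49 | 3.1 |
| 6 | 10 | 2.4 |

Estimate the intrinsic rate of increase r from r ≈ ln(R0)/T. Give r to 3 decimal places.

lx = nx/n0 = nx/100: 1, 0.99, 0.92, 0.81, 0.71, 0.49, 0.1
R0 = Σ lx·mx = 0 + 2.277 + 2.944 + 3.321 + 2.698 + 1.519 + 0.24 = 12.999
Σ x·lx·mx = 37.955; T = 37.955/12.999 = 2.91984…
r ≈ ln(R0)/T = ln(12.999)/2.91984… = 0.87843… → 0.878

0.878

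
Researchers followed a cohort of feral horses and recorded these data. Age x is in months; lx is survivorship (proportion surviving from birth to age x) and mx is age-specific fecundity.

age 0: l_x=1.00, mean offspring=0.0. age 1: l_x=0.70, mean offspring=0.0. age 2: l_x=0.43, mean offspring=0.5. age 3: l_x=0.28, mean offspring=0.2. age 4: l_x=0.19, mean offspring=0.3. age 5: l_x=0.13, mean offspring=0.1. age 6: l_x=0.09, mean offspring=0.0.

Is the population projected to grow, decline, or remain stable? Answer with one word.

declining

R0 = Σ lx·mx = 0 + 0 + 0.215 + 0.056 + 0.057 + 0.013 + 0 = 0.341
R0 < 1, so the population is declining.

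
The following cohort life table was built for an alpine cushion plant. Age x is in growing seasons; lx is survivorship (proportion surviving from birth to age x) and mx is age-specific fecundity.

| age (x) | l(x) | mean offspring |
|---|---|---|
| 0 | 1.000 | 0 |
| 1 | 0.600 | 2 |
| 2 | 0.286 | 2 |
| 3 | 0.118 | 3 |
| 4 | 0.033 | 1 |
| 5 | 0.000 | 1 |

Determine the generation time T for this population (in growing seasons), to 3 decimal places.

lx·mx: 0, 1.2, 0.572, 0.354, 0.033, 0 → R0 = 2.159
x·lx·mx: 0, 1.2, 1.144, 1.062, 0.132, 0 → Σ = 3.538
T = 3.538 / 2.159 = 1.638722… → 1.639

1.639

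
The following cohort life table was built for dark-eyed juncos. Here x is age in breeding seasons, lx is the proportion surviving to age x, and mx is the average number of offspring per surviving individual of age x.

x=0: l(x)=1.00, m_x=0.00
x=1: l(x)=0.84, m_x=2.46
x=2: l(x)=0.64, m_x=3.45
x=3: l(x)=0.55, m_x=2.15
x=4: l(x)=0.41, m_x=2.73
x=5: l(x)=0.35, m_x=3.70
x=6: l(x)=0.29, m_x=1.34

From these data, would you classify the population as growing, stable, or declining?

growing

R0 = Σ lx·mx = 0 + 2.0664 + 2.208 + 1.1825 + 1.1193 + 1.295 + 0.3886 = 8.2598
R0 > 1, so the population is growing.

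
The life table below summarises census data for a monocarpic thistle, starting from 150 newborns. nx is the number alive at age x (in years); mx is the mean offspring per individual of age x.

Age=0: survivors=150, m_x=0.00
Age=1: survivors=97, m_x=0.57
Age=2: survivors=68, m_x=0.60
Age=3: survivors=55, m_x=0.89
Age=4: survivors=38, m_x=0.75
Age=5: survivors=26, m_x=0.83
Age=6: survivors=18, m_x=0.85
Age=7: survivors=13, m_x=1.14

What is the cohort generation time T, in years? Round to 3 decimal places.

lx = nx/n0 = nx/150: 1, 0.64667…, 0.45333…, 0.36667…, 0.25333…, 0.17333…, 0.12, 0.08667…
lx·mx: 0, 0.3686…, 0.272…, 0.326333…, 0.19…, 0.143867…, 0.102, 0.0988… → R0 = 1.5016…
x·lx·mx: 0, 0.3686…, 0.544…, 0.979…, 0.76…, 0.719333…, 0.612, 0.6916… → Σ = 4.674533…
T = 4.674533… / 1.5016… = 3.113035… → 3.113

3.113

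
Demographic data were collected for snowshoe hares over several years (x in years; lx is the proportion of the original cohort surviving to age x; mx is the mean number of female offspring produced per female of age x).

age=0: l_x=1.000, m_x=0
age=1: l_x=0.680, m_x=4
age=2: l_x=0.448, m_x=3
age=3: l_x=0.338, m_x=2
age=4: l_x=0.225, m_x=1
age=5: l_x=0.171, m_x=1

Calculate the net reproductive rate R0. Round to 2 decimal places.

lx·mx by age: 0, 2.72, 1.344, 0.676, 0.225, 0.171
R0 = Σ lx·mx = 5.136 → 5.14

5.14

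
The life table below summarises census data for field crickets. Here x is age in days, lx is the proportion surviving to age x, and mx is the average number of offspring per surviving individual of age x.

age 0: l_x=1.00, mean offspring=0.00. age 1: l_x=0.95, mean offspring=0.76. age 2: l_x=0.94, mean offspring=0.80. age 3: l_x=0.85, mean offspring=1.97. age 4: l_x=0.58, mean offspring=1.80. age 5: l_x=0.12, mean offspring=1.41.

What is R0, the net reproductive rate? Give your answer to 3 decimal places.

lx·mx by age: 0, 0.722, 0.752, 1.6745, 1.044, 0.1692
R0 = Σ lx·mx = 4.3617 → 4.362

4.362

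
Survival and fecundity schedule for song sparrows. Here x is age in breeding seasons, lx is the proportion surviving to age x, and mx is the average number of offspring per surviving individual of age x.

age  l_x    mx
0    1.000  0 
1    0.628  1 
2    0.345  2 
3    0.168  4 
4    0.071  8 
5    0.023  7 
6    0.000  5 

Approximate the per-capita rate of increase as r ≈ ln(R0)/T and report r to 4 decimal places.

0.3830

R0 = Σ lx·mx = 0 + 0.628 + 0.69 + 0.672 + 0.568 + 0.161 + 0 = 2.719
Σ x·lx·mx = 7.101; T = 7.101/2.719 = 2.61162…
r ≈ ln(R0)/T = ln(2.719)/2.61162… = 0.383005… → 0.3830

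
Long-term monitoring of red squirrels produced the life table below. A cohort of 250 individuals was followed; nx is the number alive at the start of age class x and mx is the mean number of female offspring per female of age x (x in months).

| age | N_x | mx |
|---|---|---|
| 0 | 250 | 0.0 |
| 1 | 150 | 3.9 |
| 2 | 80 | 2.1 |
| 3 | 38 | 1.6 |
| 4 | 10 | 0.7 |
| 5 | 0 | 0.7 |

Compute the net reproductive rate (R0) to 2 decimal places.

lx = nx/n0 = nx/250: 1, 0.6, 0.32, 0.152, 0.04, 0
lx·mx by age: 0, 2.34, 0.672, 0.2432, 0.028, 0
R0 = Σ lx·mx = 3.2832 → 3.28

3.28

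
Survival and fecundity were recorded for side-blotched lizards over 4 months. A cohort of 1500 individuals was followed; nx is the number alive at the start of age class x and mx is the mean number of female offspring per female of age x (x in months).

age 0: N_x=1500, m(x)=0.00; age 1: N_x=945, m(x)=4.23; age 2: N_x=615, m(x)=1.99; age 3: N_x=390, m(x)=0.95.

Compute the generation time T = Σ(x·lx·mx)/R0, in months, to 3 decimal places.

1.351

lx = nx/n0 = nx/1500: 1, 0.63, 0.41, 0.26
lx·mx: 0, 2.6649, 0.8159, 0.247 → R0 = 3.7278
x·lx·mx: 0, 2.6649, 1.6318, 0.741 → Σ = 5.0377
T = 5.0377 / 3.7278 = 1.351387… → 1.351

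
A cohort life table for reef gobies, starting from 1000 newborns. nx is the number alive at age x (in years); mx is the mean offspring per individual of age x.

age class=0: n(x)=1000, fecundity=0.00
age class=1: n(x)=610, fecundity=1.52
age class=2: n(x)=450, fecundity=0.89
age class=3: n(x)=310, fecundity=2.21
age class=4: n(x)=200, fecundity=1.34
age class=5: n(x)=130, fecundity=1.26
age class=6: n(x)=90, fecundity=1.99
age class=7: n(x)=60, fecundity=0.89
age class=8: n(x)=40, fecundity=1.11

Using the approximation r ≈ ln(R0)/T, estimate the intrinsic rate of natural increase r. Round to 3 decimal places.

lx = nx/n0 = nx/1000: 1, 0.61, 0.45, 0.31, 0.2, 0.13, 0.09, 0.06, 0.04
R0 = Σ lx·mx = 0 + 0.9272 + 0.4005 + 0.6851 + 0.268 + 0.1638 + 0.1791 + 0.0534 + 0.0444 = 2.7215
Σ x·lx·mx = 7.4781; T = 7.4781/2.7215 = 2.74779…
r ≈ ln(R0)/T = ln(2.7215)/2.74779… = 0.36436… → 0.364

0.364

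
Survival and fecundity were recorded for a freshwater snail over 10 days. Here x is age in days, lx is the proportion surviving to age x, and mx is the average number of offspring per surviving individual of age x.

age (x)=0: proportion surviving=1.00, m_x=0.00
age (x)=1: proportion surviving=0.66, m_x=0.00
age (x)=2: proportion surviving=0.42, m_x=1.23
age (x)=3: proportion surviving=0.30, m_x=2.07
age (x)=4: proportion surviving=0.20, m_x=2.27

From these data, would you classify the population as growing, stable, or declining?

growing

R0 = Σ lx·mx = 0 + 0 + 0.5166 + 0.621 + 0.454 = 1.5916
R0 > 1, so the population is growing.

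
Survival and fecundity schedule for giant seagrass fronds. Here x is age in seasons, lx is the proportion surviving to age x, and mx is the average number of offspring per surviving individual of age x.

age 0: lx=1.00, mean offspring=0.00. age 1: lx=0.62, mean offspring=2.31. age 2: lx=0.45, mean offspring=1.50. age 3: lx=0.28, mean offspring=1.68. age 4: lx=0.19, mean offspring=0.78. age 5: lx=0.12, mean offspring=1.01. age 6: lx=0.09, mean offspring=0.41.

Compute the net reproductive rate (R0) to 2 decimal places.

2.88

lx·mx by age: 0, 1.4322, 0.675, 0.4704, 0.1482, 0.1212, 0.0369
R0 = Σ lx·mx = 2.8839 → 2.88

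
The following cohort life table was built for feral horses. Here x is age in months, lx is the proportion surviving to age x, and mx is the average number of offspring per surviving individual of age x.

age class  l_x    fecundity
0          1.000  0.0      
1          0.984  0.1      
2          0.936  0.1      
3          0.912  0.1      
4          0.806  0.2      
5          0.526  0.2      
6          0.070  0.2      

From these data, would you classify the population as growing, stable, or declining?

declining

R0 = Σ lx·mx = 0 + 0.0984 + 0.0936 + 0.0912 + 0.1612 + 0.1052 + 0.014 = 0.5636
R0 < 1, so the population is declining.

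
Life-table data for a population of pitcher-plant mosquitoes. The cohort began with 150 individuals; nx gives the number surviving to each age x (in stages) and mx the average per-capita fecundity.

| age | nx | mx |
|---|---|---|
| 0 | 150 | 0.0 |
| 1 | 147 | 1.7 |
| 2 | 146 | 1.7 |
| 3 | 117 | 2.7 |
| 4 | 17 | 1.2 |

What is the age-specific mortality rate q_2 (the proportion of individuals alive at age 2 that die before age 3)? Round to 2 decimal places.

lx = nx/n0 = nx/150: 1, 0.98, 0.97333…, 0.78, 0.11333…
q_2 = (l_2 − l_3) / l_2 = (0.973333… − 0.78) / 0.973333…
     = 0.193333… / 0.973333… = 0.19863… → 0.20

0.20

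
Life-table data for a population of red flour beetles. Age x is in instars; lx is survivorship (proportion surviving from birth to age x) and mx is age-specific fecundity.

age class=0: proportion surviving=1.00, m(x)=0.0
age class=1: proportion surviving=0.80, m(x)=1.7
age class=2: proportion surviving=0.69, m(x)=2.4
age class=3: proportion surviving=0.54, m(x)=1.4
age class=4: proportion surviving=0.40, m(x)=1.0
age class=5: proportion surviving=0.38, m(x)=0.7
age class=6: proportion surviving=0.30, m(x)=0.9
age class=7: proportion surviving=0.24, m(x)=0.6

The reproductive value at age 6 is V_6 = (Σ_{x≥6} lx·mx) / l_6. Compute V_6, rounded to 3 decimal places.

1.380

lx·mx for x ≥ 6: 0.27, 0.144 → sum = 0.414
V_6 = 0.414 / l_6 = 0.414 / 0.3 = 1.38 → 1.380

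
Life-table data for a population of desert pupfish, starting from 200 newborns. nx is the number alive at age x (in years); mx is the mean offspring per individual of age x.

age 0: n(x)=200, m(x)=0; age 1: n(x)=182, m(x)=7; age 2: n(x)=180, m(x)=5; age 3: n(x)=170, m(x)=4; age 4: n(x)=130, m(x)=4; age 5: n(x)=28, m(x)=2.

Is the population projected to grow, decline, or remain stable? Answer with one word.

growing

lx = nx/n0 = nx/200: 1, 0.91, 0.9, 0.85, 0.65, 0.14
R0 = Σ lx·mx = 0 + 6.37 + 4.5 + 3.4 + 2.6 + 0.28 = 17.15
R0 > 1, so the population is growing.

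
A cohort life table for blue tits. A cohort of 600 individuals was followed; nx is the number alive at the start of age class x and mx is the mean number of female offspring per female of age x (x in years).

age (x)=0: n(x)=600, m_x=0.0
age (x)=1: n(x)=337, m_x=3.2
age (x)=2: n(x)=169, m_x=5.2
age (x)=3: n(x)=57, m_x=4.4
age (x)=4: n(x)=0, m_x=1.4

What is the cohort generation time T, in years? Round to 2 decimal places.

1.63

lx = nx/n0 = nx/600: 1, 0.56167…, 0.28167…, 0.095, 0
lx·mx: 0, 1.797333…, 1.464667…, 0.418, 0 → R0 = 3.68…
x·lx·mx: 0, 1.797333…, 2.929333…, 1.254, 0 → Σ = 5.980667…
T = 5.980667… / 3.68… = 1.625181… → 1.63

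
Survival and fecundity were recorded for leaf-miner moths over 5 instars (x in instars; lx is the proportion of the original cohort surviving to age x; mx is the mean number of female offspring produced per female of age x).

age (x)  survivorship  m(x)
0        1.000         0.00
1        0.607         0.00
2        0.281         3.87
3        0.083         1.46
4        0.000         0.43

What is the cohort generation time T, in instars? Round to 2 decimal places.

2.10

lx·mx: 0, 0, 1.08747, 0.12118, 0 → R0 = 1.20865
x·lx·mx: 0, 0, 2.17494, 0.36354, 0 → Σ = 2.53848
T = 2.53848 / 1.20865 = 2.100261… → 2.10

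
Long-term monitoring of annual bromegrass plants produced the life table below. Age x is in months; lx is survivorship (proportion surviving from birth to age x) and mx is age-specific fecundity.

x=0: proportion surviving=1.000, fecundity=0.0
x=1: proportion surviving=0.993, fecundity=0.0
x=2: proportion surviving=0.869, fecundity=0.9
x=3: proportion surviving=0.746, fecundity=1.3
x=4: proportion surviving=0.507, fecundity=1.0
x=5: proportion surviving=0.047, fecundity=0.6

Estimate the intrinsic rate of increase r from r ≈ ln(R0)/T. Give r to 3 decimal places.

R0 = Σ lx·mx = 0 + 0 + 0.7821 + 0.9698 + 0.507 + 0.0282 = 2.2871
Σ x·lx·mx = 6.6426; T = 6.6426/2.2871 = 2.90438…
r ≈ ln(R0)/T = ln(2.2871)/2.90438… = 0.28484… → 0.285

0.285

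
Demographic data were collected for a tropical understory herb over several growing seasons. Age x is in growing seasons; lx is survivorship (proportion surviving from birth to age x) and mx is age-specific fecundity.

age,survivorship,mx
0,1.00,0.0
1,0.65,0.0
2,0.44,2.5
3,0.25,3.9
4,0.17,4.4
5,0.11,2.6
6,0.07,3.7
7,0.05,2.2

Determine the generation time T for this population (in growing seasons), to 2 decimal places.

3.41

lx·mx: 0, 0, 1.1, 0.975, 0.748, 0.286, 0.259, 0.11 → R0 = 3.478
x·lx·mx: 0, 0, 2.2, 2.925, 2.992, 1.43, 1.554, 0.77 → Σ = 11.871
T = 11.871 / 3.478 = 3.413168… → 3.41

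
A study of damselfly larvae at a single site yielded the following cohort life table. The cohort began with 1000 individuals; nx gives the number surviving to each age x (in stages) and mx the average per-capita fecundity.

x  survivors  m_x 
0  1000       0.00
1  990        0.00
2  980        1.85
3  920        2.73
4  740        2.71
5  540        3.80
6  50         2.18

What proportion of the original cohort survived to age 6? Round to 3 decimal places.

0.050

l_6 = n_6/n_0 = 50/1000 = 0.05 → 0.050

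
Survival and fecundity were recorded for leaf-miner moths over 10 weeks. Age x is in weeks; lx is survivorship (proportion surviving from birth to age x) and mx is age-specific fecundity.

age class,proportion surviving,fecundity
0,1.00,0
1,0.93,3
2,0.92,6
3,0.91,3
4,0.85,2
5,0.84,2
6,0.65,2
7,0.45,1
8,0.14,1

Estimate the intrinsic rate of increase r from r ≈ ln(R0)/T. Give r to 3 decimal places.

0.924

R0 = Σ lx·mx = 0 + 2.79 + 5.52 + 2.73 + 1.7 + 1.68 + 1.3 + 0.45 + 0.14 = 16.31
Σ x·lx·mx = 49.29; T = 49.29/16.31 = 3.02207…
r ≈ ln(R0)/T = ln(16.31)/3.02207… = 0.9238… → 0.924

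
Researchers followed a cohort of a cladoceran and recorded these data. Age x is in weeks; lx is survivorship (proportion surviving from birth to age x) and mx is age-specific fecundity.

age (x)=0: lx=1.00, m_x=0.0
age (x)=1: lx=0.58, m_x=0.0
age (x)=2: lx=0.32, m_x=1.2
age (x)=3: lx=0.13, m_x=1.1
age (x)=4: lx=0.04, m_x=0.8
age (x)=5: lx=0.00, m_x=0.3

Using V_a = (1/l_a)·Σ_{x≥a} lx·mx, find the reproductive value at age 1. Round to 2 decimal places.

lx·mx for x ≥ 1: 0, 0.384, 0.143, 0.032, 0 → sum = 0.559
V_1 = 0.559 / l_1 = 0.559 / 0.58 = 0.963793… → 0.96

0.96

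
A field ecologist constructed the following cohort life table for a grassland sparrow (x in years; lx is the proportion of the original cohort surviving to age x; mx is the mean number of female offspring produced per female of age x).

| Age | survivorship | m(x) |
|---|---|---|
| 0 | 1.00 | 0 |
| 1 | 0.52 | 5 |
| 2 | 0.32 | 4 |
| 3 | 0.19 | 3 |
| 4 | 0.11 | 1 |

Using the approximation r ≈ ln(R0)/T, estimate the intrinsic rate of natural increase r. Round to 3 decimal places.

0.947

R0 = Σ lx·mx = 0 + 2.6 + 1.28 + 0.57 + 0.11 = 4.56
Σ x·lx·mx = 7.31; T = 7.31/4.56 = 1.60307…
r ≈ ln(R0)/T = ln(4.56)/1.60307… = 0.94651… → 0.947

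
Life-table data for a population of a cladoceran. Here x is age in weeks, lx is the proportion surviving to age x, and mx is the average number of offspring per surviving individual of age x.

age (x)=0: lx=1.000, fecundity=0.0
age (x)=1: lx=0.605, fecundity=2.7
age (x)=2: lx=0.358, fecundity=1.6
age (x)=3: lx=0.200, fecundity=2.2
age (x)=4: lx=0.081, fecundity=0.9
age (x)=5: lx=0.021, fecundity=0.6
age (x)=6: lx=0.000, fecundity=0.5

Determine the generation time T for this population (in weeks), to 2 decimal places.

lx·mx: 0, 1.6335, 0.5728, 0.44, 0.0729, 0.0126, 0 → R0 = 2.7318
x·lx·mx: 0, 1.6335, 1.1456, 1.32, 0.2916, 0.063, 0 → Σ = 4.4537
T = 4.4537 / 2.7318 = 1.630317… → 1.63

1.63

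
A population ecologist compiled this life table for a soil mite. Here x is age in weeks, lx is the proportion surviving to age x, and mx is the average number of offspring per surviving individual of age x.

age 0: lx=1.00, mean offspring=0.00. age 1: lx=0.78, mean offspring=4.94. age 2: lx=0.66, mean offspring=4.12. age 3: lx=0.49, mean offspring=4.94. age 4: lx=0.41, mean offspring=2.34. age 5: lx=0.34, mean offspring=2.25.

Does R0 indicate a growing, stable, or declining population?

growing

R0 = Σ lx·mx = 0 + 3.8532 + 2.7192 + 2.4206 + 0.9594 + 0.765 = 10.7174
R0 > 1, so the population is growing.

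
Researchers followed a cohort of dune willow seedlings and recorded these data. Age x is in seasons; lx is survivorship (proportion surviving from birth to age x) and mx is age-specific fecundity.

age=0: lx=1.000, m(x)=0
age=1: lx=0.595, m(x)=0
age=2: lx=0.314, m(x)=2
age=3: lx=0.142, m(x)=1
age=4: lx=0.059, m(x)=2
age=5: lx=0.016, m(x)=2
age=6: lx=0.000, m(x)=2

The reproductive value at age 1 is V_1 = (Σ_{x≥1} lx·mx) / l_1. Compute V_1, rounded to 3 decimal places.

1.546

lx·mx for x ≥ 1: 0, 0.628, 0.142, 0.118, 0.032, 0 → sum = 0.92
V_1 = 0.92 / l_1 = 0.92 / 0.595 = 1.546218… → 1.546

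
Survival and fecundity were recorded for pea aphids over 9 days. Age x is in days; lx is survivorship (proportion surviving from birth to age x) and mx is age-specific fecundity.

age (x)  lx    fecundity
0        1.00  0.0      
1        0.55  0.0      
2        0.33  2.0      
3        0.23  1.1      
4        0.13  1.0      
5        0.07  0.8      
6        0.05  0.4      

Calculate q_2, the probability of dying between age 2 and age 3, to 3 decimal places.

0.303

q_2 = (l_2 − l_3) / l_2 = (0.33 − 0.23) / 0.33
     = 0.1 / 0.33 = 0.30303… → 0.303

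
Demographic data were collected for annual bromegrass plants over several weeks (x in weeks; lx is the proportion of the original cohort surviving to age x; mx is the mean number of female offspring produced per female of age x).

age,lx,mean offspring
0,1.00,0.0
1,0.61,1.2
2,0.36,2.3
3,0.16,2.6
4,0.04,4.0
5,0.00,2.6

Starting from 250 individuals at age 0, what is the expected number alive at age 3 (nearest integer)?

40

Expected survivors = N0 · l_3 = 250 × 0.16 = 40 → 40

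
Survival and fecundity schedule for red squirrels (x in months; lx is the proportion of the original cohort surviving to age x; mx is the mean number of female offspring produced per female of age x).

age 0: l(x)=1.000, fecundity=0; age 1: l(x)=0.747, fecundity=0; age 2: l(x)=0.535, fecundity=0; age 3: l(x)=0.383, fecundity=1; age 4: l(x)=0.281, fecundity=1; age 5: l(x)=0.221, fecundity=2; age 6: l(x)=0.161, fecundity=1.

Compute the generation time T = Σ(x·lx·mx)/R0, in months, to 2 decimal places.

lx·mx: 0, 0, 0, 0.383, 0.281, 0.442, 0.161 → R0 = 1.267
x·lx·mx: 0, 0, 0, 1.149, 1.124, 2.21, 0.966 → Σ = 5.449
T = 5.449 / 1.267 = 4.30071… → 4.30

4.30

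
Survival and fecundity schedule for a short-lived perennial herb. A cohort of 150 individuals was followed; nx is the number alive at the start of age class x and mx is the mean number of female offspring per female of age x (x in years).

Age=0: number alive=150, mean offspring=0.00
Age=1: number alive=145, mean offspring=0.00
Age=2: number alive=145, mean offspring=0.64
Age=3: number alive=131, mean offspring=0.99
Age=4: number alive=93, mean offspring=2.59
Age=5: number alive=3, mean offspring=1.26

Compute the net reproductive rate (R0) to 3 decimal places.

3.114

lx = nx/n0 = nx/150: 1, 0.96667…, 0.96667…, 0.87333…, 0.62, 0.02
lx·mx by age: 0, 0, 0.618667…, 0.8646…, 1.6058, 0.0252
R0 = Σ lx·mx = 3.114267… → 3.114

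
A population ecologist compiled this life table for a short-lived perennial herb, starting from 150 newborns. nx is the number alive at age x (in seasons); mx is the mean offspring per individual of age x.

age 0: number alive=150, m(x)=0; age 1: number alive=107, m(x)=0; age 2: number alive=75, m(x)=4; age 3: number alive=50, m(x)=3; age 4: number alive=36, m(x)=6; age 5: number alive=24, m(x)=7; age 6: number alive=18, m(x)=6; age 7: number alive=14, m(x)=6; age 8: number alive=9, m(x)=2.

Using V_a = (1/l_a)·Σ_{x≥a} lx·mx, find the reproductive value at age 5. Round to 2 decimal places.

15.75

lx = nx/n0 = nx/150: 1, 0.71333…, 0.5, 0.33333…, 0.24, 0.16, 0.12, 0.09333…, 0.06
lx·mx for x ≥ 5: 1.12, 0.72, 0.56…, 0.12 → sum = 2.52…
V_5 = 2.52… / l_5 = 2.52… / 0.16 = 15.75… → 15.75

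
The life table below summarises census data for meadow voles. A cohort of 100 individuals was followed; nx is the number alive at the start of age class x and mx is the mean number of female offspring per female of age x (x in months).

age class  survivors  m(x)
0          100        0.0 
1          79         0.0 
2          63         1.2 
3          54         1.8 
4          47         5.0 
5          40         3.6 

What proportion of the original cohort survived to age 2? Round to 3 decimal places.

0.630

l_2 = n_2/n_0 = 63/100 = 0.63 → 0.630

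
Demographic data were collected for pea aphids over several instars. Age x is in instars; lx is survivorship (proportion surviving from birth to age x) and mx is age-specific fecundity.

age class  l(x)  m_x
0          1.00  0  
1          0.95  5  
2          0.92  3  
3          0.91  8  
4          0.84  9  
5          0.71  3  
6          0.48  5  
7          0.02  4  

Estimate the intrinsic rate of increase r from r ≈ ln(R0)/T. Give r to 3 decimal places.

1.010

R0 = Σ lx·mx = 0 + 4.75 + 2.76 + 7.28 + 7.56 + 2.13 + 2.4 + 0.08 = 26.96
Σ x·lx·mx = 87.96; T = 87.96/26.96 = 3.26261…
r ≈ ln(R0)/T = ln(26.96)/3.26261… = 1.00973… → 1.010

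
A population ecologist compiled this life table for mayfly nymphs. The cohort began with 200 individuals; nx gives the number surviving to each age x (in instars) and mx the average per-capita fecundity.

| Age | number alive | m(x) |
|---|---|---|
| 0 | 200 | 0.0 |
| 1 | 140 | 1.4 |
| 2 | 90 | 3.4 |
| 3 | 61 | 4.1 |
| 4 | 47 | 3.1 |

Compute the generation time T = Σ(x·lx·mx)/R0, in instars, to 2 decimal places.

2.38

lx = nx/n0 = nx/200: 1, 0.7, 0.45, 0.305, 0.235
lx·mx: 0, 0.98, 1.53, 1.2505, 0.7285 → R0 = 4.489
x·lx·mx: 0, 0.98, 3.06, 3.7515, 2.914 → Σ = 10.7055
T = 10.7055 / 4.489 = 2.38483… → 2.38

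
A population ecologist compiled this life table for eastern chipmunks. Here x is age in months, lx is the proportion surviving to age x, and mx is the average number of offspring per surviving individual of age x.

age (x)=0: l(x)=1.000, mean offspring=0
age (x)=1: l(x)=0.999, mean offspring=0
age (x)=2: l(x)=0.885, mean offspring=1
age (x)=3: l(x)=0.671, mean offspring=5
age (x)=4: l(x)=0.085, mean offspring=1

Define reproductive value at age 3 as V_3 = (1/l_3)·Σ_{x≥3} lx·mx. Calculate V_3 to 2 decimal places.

5.13

lx·mx for x ≥ 3: 3.355, 0.085 → sum = 3.44
V_3 = 3.44 / l_3 = 3.44 / 0.671 = 5.126677… → 5.13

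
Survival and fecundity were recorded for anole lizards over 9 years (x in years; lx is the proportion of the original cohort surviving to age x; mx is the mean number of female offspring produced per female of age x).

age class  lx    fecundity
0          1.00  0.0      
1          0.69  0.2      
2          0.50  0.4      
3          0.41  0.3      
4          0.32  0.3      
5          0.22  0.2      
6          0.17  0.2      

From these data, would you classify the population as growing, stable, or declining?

R0 = Σ lx·mx = 0 + 0.138 + 0.2 + 0.123 + 0.096 + 0.044 + 0.034 = 0.635
R0 < 1, so the population is declining.

declining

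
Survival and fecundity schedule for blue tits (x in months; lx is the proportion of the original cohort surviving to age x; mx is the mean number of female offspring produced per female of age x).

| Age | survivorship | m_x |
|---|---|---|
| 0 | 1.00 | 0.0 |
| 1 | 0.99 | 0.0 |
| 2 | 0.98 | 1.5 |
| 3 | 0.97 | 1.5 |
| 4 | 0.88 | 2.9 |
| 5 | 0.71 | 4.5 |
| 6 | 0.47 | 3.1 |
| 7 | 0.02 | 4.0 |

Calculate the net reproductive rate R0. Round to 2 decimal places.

lx·mx by age: 0, 0, 1.47, 1.455, 2.552, 3.195, 1.457, 0.08
R0 = Σ lx·mx = 10.209 → 10.21

10.21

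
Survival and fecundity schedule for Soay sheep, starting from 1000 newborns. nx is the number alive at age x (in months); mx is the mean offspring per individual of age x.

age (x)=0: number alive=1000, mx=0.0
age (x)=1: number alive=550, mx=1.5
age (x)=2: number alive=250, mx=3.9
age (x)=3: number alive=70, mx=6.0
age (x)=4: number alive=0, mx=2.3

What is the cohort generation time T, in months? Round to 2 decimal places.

lx = nx/n0 = nx/1000: 1, 0.55, 0.25, 0.07, 0
lx·mx: 0, 0.825, 0.975, 0.42, 0 → R0 = 2.22
x·lx·mx: 0, 0.825, 1.95, 1.26, 0 → Σ = 4.035
T = 4.035 / 2.22 = 1.817568… → 1.82

1.82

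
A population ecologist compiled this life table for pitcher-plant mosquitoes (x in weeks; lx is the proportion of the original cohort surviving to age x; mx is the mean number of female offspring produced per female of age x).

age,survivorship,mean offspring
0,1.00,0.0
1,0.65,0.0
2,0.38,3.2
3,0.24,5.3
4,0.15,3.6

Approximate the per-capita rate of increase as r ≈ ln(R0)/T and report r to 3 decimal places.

R0 = Σ lx·mx = 0 + 0 + 1.216 + 1.272 + 0.54 = 3.028
Σ x·lx·mx = 8.408; T = 8.408/3.028 = 2.77675…
r ≈ ln(R0)/T = ln(3.028)/2.77675… = 0.39899… → 0.399

0.399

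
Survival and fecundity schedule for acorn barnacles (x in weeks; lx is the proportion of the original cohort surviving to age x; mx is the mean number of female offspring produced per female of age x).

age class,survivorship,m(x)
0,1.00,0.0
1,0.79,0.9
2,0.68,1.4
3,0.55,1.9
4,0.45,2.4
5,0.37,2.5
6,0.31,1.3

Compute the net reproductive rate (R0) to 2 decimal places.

5.12

lx·mx by age: 0, 0.711, 0.952, 1.045, 1.08, 0.925, 0.403
R0 = Σ lx·mx = 5.116 → 5.12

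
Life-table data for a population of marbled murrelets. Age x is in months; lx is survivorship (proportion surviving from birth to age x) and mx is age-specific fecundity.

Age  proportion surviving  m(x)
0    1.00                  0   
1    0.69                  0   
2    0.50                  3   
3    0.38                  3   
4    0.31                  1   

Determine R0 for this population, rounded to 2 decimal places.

lx·mx by age: 0, 0, 1.5, 1.14, 0.31
R0 = Σ lx·mx = 2.95 → 2.95

2.95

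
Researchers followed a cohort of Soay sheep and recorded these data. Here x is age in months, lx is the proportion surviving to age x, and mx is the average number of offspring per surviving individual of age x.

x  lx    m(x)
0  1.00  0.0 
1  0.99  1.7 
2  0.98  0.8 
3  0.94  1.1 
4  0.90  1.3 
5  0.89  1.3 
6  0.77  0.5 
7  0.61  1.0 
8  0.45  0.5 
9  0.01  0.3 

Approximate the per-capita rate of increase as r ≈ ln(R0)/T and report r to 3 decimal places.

R0 = Σ lx·mx = 0 + 1.683 + 0.784 + 1.034 + 1.17 + 1.157 + 0.385 + 0.61 + 0.225 + 0.003 = 7.051
Σ x·lx·mx = 25.225; T = 25.225/7.051 = 3.57751…
r ≈ ln(R0)/T = ln(7.051)/3.57751… = 0.54596… → 0.546

0.546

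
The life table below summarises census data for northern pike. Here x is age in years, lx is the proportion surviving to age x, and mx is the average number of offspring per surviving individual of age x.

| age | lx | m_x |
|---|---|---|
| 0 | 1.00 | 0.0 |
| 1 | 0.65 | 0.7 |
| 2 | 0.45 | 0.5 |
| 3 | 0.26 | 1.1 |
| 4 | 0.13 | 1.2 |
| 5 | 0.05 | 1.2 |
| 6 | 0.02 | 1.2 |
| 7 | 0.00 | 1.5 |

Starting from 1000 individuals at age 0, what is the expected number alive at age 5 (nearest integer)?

50

Expected survivors = N0 · l_5 = 1000 × 0.05 = 50 → 50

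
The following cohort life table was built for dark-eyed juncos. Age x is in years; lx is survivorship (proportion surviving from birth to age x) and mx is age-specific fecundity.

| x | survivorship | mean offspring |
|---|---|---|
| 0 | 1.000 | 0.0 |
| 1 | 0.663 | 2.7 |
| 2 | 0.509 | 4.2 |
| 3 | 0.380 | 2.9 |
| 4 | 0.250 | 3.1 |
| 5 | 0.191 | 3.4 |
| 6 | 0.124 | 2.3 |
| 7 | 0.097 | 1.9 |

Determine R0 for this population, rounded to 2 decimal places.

6.92

lx·mx by age: 0, 1.7901, 2.1378, 1.102, 0.775, 0.6494, 0.2852, 0.1843
R0 = Σ lx·mx = 6.9238 → 6.92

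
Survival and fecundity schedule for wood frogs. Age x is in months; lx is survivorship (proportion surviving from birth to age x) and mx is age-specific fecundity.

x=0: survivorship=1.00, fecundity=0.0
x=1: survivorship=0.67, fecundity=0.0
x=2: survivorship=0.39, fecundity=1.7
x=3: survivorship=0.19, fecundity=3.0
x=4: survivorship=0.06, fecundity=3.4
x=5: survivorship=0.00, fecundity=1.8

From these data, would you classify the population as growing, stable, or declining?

growing

R0 = Σ lx·mx = 0 + 0 + 0.663 + 0.57 + 0.204 + 0 = 1.437
R0 > 1, so the population is growing.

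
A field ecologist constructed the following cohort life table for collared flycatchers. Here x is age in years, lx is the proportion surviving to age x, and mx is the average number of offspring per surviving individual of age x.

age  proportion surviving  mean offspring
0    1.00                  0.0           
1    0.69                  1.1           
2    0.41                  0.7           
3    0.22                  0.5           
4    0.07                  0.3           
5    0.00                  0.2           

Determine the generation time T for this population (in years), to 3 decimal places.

lx·mx: 0, 0.759, 0.287, 0.11, 0.021, 0 → R0 = 1.177
x·lx·mx: 0, 0.759, 0.574, 0.33, 0.084, 0 → Σ = 1.747
T = 1.747 / 1.177 = 1.484282… → 1.484

1.484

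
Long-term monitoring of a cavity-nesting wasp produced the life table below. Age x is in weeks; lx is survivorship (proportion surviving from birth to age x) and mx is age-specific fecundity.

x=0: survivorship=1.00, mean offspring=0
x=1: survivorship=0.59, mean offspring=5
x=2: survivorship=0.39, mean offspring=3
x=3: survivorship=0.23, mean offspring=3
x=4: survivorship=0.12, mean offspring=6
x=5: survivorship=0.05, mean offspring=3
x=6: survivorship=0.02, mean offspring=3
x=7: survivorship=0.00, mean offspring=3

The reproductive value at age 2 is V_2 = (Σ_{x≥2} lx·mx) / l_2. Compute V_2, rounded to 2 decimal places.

lx·mx for x ≥ 2: 1.17, 0.69, 0.72, 0.15, 0.06, 0 → sum = 2.79
V_2 = 2.79 / l_2 = 2.79 / 0.39 = 7.153846… → 7.15

7.15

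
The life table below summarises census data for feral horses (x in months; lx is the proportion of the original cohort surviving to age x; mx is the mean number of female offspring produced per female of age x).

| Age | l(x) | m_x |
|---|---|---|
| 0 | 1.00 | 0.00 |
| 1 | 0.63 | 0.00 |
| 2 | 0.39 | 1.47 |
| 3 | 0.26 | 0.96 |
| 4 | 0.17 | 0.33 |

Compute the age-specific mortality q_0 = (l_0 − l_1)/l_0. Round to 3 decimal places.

q_0 = (l_0 − l_1) / l_0 = (1 − 0.63) / 1
     = 0.37 / 1 = 0.37 → 0.370

0.370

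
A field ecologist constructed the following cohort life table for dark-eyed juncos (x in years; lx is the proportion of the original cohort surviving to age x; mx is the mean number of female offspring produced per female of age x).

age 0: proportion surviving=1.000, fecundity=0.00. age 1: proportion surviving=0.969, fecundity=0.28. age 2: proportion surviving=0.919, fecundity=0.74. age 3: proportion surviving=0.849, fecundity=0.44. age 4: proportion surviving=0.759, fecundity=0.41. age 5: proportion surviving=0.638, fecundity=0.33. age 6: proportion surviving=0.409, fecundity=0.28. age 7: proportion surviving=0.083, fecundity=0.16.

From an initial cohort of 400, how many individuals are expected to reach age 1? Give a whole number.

388

Expected survivors = N0 · l_1 = 400 × 0.969 = 387.6 → 388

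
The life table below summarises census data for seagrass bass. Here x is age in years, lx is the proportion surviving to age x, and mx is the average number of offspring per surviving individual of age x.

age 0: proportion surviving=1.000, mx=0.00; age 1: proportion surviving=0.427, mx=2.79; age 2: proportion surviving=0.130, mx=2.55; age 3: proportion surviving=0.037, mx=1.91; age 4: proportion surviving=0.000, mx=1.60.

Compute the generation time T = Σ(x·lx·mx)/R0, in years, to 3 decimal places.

1.297

lx·mx: 0, 1.19133, 0.3315, 0.07067, 0 → R0 = 1.5935
x·lx·mx: 0, 1.19133, 0.663, 0.21201, 0 → Σ = 2.06634
T = 2.06634 / 1.5935 = 1.29673… → 1.297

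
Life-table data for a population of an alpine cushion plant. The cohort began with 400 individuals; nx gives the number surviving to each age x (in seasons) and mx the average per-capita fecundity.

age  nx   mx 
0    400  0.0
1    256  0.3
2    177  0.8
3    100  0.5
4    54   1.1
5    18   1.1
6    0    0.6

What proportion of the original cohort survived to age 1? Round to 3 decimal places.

0.640

l_1 = n_1/n_0 = 256/400 = 0.64 → 0.640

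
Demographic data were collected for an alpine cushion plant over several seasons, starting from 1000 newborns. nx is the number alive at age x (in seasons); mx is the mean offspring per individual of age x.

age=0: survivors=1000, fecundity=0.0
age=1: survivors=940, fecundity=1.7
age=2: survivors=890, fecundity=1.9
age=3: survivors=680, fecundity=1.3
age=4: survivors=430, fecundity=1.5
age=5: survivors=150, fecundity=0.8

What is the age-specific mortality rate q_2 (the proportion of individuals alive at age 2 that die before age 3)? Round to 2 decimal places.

lx = nx/n0 = nx/1000: 1, 0.94, 0.89, 0.68, 0.43, 0.15
q_2 = (l_2 − l_3) / l_2 = (0.89 − 0.68) / 0.89
     = 0.21 / 0.89 = 0.235955… → 0.24

0.24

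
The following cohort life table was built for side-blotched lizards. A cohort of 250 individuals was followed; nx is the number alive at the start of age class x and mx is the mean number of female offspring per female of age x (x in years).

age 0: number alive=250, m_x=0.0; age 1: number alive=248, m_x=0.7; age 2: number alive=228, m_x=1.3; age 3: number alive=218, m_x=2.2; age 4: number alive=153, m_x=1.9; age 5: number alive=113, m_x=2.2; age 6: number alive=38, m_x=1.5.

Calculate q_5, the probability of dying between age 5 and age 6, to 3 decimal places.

0.664

lx = nx/n0 = nx/250: 1, 0.992, 0.912, 0.872, 0.612, 0.452, 0.152
q_5 = (l_5 − l_6) / l_5 = (0.452 − 0.152) / 0.452
     = 0.3 / 0.452 = 0.663717… → 0.664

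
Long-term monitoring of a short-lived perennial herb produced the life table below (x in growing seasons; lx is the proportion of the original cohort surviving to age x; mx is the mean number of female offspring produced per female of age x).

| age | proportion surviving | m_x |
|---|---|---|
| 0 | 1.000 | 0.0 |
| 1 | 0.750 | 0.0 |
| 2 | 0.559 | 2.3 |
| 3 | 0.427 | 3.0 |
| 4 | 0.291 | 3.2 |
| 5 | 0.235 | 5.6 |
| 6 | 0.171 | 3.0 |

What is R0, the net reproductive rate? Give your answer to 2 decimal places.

5.33

lx·mx by age: 0, 0, 1.2857, 1.281, 0.9312, 1.316, 0.513
R0 = Σ lx·mx = 5.3269 → 5.33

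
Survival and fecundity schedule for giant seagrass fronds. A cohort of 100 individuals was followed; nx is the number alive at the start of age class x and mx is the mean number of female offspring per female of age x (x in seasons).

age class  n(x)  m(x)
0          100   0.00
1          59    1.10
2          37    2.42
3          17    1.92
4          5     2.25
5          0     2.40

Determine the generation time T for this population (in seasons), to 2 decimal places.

1.95

lx = nx/n0 = nx/100: 1, 0.59, 0.37, 0.17, 0.05, 0
lx·mx: 0, 0.649, 0.8954, 0.3264, 0.1125, 0 → R0 = 1.9833
x·lx·mx: 0, 0.649, 1.7908, 0.9792, 0.45, 0 → Σ = 3.869
T = 3.869 / 1.9833 = 1.950789… → 1.95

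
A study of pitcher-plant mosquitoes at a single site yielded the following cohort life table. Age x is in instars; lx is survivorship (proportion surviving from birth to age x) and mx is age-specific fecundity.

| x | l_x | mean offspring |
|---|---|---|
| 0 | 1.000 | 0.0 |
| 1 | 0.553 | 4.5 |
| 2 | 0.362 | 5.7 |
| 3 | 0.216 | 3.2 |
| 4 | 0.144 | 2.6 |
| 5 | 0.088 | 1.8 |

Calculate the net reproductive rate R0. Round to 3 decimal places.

5.776

lx·mx by age: 0, 2.4885, 2.0634, 0.6912, 0.3744, 0.1584
R0 = Σ lx·mx = 5.7759 → 5.776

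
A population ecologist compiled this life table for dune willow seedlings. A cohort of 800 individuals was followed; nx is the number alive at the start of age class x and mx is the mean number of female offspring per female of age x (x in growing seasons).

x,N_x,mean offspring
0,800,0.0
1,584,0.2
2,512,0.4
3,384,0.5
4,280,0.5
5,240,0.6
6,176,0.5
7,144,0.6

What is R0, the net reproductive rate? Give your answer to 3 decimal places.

1.215

lx = nx/n0 = nx/800: 1, 0.73, 0.64, 0.48, 0.35, 0.3, 0.22, 0.18
lx·mx by age: 0, 0.146, 0.256, 0.24, 0.175, 0.18, 0.11, 0.108
R0 = Σ lx·mx = 1.215 → 1.215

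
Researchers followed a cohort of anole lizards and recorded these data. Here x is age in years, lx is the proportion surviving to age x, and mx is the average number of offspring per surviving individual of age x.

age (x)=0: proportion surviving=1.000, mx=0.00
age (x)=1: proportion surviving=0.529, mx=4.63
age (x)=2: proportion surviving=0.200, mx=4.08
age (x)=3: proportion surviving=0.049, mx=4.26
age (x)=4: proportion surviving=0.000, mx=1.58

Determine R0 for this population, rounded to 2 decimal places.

3.47

lx·mx by age: 0, 2.44927, 0.816, 0.20874, 0
R0 = Σ lx·mx = 3.47401 → 3.47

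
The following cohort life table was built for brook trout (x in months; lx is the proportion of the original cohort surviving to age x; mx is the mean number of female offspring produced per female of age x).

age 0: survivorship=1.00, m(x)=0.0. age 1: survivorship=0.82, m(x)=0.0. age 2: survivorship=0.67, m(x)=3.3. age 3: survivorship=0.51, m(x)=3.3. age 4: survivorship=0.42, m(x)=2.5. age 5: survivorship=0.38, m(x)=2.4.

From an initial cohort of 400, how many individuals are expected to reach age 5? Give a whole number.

152

Expected survivors = N0 · l_5 = 400 × 0.38 = 152 → 152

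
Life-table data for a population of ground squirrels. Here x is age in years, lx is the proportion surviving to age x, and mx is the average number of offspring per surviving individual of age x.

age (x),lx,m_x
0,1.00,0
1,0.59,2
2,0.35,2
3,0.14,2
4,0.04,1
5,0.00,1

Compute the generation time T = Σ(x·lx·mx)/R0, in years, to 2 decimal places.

lx·mx: 0, 1.18, 0.7, 0.28, 0.04, 0 → R0 = 2.2
x·lx·mx: 0, 1.18, 1.4, 0.84, 0.16, 0 → Σ = 3.58
T = 3.58 / 2.2 = 1.627273… → 1.63

1.63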